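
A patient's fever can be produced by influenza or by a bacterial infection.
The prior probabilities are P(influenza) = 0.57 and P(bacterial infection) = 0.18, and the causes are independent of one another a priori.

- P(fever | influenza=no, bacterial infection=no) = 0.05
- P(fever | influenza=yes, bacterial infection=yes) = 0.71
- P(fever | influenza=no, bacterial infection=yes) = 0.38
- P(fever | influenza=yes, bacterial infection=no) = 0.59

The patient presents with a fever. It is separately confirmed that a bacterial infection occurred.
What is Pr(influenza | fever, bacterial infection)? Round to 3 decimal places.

Sum P(fever|·) weighted by the priors over both values of influenza:
  P(fever | bacterial infection) = 0.38×0.43 + 0.71×0.57
        = 0.163400 + 0.404700 = 0.568100
Configurations with influenza contribute 0.404700, so
  P(influenza | fever, bacterial infection) = 0.404700 / 0.568100 ≈ 0.712

Pr(influenza | fever, bacterial infection) ≈ 0.712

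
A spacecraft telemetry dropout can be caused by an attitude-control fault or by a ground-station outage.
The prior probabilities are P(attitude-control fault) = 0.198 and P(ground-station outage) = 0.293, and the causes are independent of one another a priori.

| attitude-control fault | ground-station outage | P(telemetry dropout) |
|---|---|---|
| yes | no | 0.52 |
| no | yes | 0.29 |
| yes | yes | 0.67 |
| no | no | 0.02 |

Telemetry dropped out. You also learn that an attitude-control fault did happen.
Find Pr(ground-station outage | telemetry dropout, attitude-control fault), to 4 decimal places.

For the numerator, keep only ground-station outage=true terms: 0.67·0.293 = 0.196310
Denominator P(telemetry dropout | attitude-control fault): 0.52·0.707 + 0.67·0.293 = 0.563950
Posterior = 0.196310 / 0.563950 ≈ 0.3481

Pr(ground-station outage | telemetry dropout, attitude-control fault) ≈ 0.3481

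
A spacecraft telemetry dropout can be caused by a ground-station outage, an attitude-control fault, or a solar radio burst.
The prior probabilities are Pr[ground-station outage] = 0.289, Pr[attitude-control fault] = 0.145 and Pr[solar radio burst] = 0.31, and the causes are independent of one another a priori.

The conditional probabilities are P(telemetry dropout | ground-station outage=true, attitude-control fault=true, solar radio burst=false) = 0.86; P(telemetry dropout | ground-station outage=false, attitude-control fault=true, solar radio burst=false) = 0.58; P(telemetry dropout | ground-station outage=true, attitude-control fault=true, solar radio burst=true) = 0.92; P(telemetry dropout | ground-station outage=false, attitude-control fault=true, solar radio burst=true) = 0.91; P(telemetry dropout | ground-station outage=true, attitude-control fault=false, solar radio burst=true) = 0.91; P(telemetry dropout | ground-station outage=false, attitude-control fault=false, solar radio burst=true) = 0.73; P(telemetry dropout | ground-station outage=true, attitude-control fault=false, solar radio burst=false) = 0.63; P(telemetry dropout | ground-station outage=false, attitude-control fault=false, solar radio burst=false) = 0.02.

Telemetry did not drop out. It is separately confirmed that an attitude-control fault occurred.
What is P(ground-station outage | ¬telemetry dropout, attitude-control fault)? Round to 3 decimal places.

P(¬telemetry dropout | attitude-control fault) = 0.42*0.711*0.69 + 0.09*0.711*0.31 + 0.14*0.289*0.69 + 0.08*0.289*0.31 = 0.206048 + 0.019837 + 0.027917 + 0.007167 = 0.260969
Of this, 0.035084 comes from 0.027917 + 0.007167 (the ground-station outage=true cases).
Hence the posterior is 0.035084/0.260969 ≈ 0.134.

P(ground-station outage | ¬telemetry dropout, attitude-control fault) ≈ 0.134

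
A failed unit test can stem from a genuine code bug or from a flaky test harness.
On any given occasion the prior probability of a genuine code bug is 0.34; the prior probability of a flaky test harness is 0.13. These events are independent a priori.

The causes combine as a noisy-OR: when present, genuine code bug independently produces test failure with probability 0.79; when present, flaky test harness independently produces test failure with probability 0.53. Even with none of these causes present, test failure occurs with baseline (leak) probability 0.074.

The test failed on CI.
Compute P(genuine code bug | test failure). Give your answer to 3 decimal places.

P(genuine code bug | test failure) ≈ 0.754

Under noisy-OR, P(test failure | causes) = 1 − (1−0.074)·∏(1−qᵢ) over the active causes.
Sum P(test failure|·) weighted by the priors over the 4 (genuine code bug, flaky test harness) configurations:
  P(test failure) = 0.074*0.66*0.87 + 0.56478*0.66*0.13 + 0.80554*0.34*0.87 + 0.908604*0.34*0.13
        = 0.042491 + 0.048458 + 0.238279 + 0.040160 = 0.369388
The terms with genuine code bug present sum to 0.278439, so
  P(genuine code bug | test failure) = 0.278439 / 0.369388 ≈ 0.754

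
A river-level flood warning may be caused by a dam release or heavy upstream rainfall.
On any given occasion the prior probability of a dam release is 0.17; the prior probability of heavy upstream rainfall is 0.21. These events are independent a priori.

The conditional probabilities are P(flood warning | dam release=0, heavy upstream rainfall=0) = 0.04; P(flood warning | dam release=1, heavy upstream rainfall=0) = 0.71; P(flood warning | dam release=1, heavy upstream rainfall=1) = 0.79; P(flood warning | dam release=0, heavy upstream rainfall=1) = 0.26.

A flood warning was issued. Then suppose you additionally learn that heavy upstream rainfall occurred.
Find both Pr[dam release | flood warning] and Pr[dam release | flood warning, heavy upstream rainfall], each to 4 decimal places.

Pr[dam release | flood warning] ≈ 0.6333; Pr[dam release | flood warning, heavy upstream rainfall] ≈ 0.3836

P(flood warning) = 0.04*0.83*0.79 + 0.26*0.83*0.21 + 0.71*0.17*0.79 + 0.79*0.17*0.21 = 0.026228 + 0.045318 + 0.095353 + 0.028203 = 0.195102
The dam release-present share is 0.095353 + 0.028203 = 0.123556.
P(dam release | flood warning) = 0.123556 / 0.195102 ≈ 0.6333

Now condition on the additional information:
Numerator (weight on configurations with dam release): 0.79×0.17 = 0.134300
Normalizer over all consistent configurations: 0.26×0.83 + 0.79×0.17 = 0.350100
P(dam release | flood warning, heavy upstream rainfall) = 0.134300/0.350100 ≈ 0.3836
The drop from 0.6333 to 0.3836 is the explaining-away (discounting) effect.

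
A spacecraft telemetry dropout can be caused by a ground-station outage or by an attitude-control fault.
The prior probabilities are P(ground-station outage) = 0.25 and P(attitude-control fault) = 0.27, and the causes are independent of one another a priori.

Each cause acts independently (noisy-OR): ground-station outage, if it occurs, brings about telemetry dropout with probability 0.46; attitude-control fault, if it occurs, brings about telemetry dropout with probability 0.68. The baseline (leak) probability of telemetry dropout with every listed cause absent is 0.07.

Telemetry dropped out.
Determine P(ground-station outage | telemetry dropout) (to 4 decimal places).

Under noisy-OR, P(telemetry dropout | causes) = 1 − (1−0.07)·∏(1−qᵢ) over the active causes.
For the numerator, keep only ground-station outage=true terms: 0.090848 + 0.056652 = 0.147500
Denominator P(telemetry dropout): 0.07·0.75·0.73 + 0.7024·0.75·0.27 + 0.4978·0.25·0.73 + 0.839296·0.25·0.27 = 0.328061
P(ground-station outage | telemetry dropout) = 0.147500/0.328061 ≈ 0.4496

P(ground-station outage | telemetry dropout) ≈ 0.4496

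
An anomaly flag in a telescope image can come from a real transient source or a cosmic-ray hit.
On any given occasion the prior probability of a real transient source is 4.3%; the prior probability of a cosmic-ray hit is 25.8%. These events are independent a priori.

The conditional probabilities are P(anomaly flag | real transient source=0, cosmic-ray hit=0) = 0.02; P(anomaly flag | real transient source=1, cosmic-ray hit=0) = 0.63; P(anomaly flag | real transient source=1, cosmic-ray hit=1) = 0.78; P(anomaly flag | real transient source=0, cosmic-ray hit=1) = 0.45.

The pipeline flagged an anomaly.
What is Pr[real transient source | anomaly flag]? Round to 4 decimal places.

Weight on real transient source=true, given the evidence: 0.020101 + 0.008653 = 0.028754
The normalizing constant is 0.02*0.957*0.742 + 0.45*0.957*0.258 + 0.63*0.043*0.742 + 0.78*0.043*0.258 = 0.154064
P(real transient source | anomaly flag) = 0.028754/0.154064 ≈ 0.1866

Pr[real transient source | anomaly flag] ≈ 0.1866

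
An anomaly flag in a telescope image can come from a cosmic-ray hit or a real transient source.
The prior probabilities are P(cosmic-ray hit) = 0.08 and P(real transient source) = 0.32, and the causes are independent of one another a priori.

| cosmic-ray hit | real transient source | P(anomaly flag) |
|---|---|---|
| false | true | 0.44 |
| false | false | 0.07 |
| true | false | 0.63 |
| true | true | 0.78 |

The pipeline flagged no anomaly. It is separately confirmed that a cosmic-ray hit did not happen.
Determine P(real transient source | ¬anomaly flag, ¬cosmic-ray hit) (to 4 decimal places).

P(real transient source | ¬anomaly flag, ¬cosmic-ray hit) ≈ 0.2208

Weight on real transient source=true, given the evidence: 0.56×0.32 = 0.179200
Denominator P(¬anomaly flag | ¬cosmic-ray hit): 0.93×0.68 + 0.56×0.32 = 0.811600
P(real transient source | ¬anomaly flag, ¬cosmic-ray hit) = 0.179200/0.811600 ≈ 0.2208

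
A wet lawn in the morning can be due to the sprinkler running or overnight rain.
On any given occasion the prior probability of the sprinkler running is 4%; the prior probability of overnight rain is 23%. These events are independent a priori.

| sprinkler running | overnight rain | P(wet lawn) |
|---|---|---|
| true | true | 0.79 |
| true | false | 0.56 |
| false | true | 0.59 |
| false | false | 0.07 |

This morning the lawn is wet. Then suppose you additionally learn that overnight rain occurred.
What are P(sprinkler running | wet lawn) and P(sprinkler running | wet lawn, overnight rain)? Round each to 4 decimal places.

Numerator (weight on configurations with sprinkler running): 0.017248 + 0.007268 = 0.024516
Denominator P(wet lawn): 0.07*0.96*0.77 + 0.59*0.96*0.23 + 0.56*0.04*0.77 + 0.79*0.04*0.23 = 0.206532
P(sprinkler running | wet lawn) = 0.024516/0.206532 ≈ 0.1187

With the extra evidence:
By total probability over both values of sprinkler running:
  P(wet lawn | overnight rain) = 0.59·0.96 + 0.79·0.04
        = 0.566400 + 0.031600 = 0.598000
The terms with sprinkler running present sum to 0.031600, so
  P(sprinkler running | wet lawn, overnight rain) = 0.031600 / 0.598000 ≈ 0.0528

P(sprinkler running | wet lawn) ≈ 0.1187; P(sprinkler running | wet lawn, overnight rain) ≈ 0.0528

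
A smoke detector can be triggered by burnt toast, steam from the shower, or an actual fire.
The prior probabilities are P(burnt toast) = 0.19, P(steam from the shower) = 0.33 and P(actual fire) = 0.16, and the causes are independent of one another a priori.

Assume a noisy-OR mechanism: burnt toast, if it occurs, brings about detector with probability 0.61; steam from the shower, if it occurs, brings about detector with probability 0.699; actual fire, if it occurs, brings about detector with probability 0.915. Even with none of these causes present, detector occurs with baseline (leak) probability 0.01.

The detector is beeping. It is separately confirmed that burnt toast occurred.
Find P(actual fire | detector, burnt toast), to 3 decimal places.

Under noisy-OR, P(detector | causes) = 1 − (1−0.01)·∏(1−qᵢ) over the active causes.
Sum P(detector|·) weighted by the priors over the 4 (steam from the shower, actual fire) configurations:
  P(detector | burnt toast) = 0.6139·0.67·0.84 + 0.967182·0.67·0.16 + 0.883784·0.33·0.84 + 0.990122·0.33·0.16
        = 0.345503 + 0.103682 + 0.244985 + 0.052278 = 0.746448
Configurations with actual fire contribute 0.155960, so
  P(actual fire | detector, burnt toast) = 0.155960 / 0.746448 ≈ 0.209

P(actual fire | detector, burnt toast) ≈ 0.209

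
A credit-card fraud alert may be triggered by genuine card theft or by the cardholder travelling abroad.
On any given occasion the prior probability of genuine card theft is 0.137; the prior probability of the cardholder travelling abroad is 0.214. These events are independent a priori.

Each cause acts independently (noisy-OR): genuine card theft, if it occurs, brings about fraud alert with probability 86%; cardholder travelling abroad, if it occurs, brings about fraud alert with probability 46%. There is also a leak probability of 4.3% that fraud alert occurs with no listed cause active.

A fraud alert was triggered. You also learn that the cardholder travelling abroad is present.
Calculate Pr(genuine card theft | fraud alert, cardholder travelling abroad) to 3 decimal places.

Pr(genuine card theft | fraud alert, cardholder travelling abroad) ≈ 0.234

Under noisy-OR, P(fraud alert | causes) = 1 − (1−0.043)·∏(1−qᵢ) over the active causes.
Sum P(fraud alert|·) weighted by the priors over both values of genuine card theft:
  P(fraud alert | cardholder travelling abroad) = 0.48322×0.863 + 0.927651×0.137
        = 0.417019 + 0.127088 = 0.544107
Keeping only the genuine card theft-present terms gives 0.127088, so
  P(genuine card theft | fraud alert, cardholder travelling abroad) = 0.127088 / 0.544107 ≈ 0.234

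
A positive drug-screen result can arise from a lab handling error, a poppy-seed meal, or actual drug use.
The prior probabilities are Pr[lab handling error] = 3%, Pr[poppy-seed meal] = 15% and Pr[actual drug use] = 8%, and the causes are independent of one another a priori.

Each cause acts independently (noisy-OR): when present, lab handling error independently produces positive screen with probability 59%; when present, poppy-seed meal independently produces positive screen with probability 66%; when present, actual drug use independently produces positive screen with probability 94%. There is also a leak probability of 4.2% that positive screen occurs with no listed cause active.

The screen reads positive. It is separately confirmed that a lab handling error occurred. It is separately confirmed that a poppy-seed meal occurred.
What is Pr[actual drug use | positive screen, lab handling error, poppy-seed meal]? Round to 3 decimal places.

Under noisy-OR, P(positive screen | causes) = 1 − (1−0.042)·∏(1−qᵢ) over the active causes.
P(positive screen | lab handling error, poppy-seed meal) = 0.866455·0.92 + 0.991987·0.08 = 0.797139 + 0.079359 = 0.876498
Of this, 0.079359 comes from 0.991987·0.08 (the actual drug use=true cases).
Hence the posterior is 0.079359/0.876498 ≈ 0.091.

Pr[actual drug use | positive screen, lab handling error, poppy-seed meal] ≈ 0.091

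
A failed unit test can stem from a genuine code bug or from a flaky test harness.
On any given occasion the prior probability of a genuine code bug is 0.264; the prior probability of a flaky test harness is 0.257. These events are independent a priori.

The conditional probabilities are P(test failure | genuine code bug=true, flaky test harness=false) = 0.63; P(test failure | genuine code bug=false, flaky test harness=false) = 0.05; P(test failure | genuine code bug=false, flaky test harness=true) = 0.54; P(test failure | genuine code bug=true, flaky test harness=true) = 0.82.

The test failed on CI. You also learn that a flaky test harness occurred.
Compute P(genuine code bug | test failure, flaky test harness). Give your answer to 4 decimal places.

P(genuine code bug | test failure, flaky test harness) ≈ 0.3526

P(test failure | flaky test harness) = 0.54*0.736 + 0.82*0.264 = 0.397440 + 0.216480 = 0.613920
Of this, 0.216480 comes from 0.82*0.264 (the genuine code bug=true cases).
Hence the posterior is 0.216480/0.613920 ≈ 0.3526.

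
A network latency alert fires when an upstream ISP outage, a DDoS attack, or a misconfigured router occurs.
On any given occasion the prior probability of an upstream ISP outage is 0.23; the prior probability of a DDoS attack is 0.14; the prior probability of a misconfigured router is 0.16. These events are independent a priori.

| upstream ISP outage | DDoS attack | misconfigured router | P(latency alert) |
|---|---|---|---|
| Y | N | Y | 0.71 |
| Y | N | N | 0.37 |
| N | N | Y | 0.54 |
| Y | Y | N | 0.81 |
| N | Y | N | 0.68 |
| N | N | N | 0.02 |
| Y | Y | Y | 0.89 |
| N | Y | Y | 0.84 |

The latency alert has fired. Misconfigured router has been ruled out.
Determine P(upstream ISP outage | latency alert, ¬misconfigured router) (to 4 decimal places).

P(upstream ISP outage | latency alert, ¬misconfigured router) ≈ 0.5342

P(latency alert | ¬misconfigured router) = 0.02*0.77*0.86 + 0.68*0.77*0.14 + 0.37*0.23*0.86 + 0.81*0.23*0.14 = 0.013244 + 0.073304 + 0.073186 + 0.026082 = 0.185816
Restricting to configurations with upstream ISP outage present: 0.073186 + 0.026082 = 0.099268.
P(upstream ISP outage | latency alert, ¬misconfigured router) = 0.099268 / 0.185816 ≈ 0.5342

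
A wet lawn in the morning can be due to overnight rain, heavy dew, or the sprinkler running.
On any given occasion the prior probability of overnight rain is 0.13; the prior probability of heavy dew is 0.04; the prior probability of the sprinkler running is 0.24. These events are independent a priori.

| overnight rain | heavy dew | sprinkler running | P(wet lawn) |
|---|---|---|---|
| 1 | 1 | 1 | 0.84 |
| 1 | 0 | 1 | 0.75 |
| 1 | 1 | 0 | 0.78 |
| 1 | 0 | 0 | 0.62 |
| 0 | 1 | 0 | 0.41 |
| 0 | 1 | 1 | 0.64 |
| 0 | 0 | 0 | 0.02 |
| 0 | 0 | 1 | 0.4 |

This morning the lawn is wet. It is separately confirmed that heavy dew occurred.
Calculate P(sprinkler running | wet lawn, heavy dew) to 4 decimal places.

P(wet lawn | heavy dew) = 0.41×0.87×0.76 + 0.64×0.87×0.24 + 0.78×0.13×0.76 + 0.84×0.13×0.24 = 0.271092 + 0.133632 + 0.077064 + 0.026208 = 0.507996
Restricting to configurations with sprinkler running present: 0.133632 + 0.026208 = 0.159840.
Hence the posterior is 0.159840/0.507996 ≈ 0.3146.

P(sprinkler running | wet lawn, heavy dew) ≈ 0.3146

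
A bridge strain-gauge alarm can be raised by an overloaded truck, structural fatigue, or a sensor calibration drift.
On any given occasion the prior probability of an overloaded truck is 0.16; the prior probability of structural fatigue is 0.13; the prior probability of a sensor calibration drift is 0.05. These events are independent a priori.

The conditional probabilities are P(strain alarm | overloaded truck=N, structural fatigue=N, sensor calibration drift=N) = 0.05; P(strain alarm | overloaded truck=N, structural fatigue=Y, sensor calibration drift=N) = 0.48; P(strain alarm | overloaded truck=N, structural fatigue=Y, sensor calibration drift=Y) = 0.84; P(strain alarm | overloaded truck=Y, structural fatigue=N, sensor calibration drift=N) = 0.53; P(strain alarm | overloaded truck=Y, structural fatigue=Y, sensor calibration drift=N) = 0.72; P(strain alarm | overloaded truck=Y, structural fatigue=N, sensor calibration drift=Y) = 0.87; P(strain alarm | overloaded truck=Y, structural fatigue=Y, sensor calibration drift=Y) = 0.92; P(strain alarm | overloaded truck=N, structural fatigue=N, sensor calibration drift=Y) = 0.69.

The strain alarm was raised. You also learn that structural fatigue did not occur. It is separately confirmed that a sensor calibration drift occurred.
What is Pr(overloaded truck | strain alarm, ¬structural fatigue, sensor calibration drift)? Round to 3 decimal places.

Weight on overloaded truck=true, given the evidence: 0.87*0.16 = 0.139200
Denominator P(strain alarm | ¬structural fatigue, sensor calibration drift): 0.69*0.84 + 0.87*0.16 = 0.718800
Posterior = 0.139200 / 0.718800 ≈ 0.194

Pr(overloaded truck | strain alarm, ¬structural fatigue, sensor calibration drift) ≈ 0.194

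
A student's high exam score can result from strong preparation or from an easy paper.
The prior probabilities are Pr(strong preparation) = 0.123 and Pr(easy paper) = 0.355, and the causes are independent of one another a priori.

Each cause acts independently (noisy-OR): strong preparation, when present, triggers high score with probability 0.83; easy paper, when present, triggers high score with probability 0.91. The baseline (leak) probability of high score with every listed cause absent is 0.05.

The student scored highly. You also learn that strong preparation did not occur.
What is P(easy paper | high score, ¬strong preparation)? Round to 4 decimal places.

Under noisy-OR, P(high score | causes) = 1 − (1−0.05)·∏(1−qᵢ) over the active causes.
Numerator (weight on configurations with easy paper): 0.9145·0.355 = 0.324647
Denominator P(high score | ¬strong preparation): 0.05·0.645 + 0.9145·0.355 = 0.356897
Posterior = 0.324647 / 0.356897 ≈ 0.9096

P(easy paper | high score, ¬strong preparation) ≈ 0.9096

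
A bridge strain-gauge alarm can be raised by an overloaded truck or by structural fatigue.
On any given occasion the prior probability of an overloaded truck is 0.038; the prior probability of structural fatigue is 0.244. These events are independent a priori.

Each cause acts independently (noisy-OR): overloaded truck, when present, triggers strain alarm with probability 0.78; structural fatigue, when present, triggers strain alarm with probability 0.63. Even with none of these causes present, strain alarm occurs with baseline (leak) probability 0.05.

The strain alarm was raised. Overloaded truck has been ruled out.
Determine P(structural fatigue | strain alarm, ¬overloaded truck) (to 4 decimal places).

Under noisy-OR, P(strain alarm | causes) = 1 − (1−0.05)·∏(1−qᵢ) over the active causes.
Sum P(strain alarm|·) weighted by the priors over both values of structural fatigue:
  P(strain alarm | ¬overloaded truck) = 0.05*0.756 + 0.6485*0.244
        = 0.037800 + 0.158234 = 0.196034
Configurations with structural fatigue contribute 0.158234, so
  P(structural fatigue | strain alarm, ¬overloaded truck) = 0.158234 / 0.196034 ≈ 0.8072

P(structural fatigue | strain alarm, ¬overloaded truck) ≈ 0.8072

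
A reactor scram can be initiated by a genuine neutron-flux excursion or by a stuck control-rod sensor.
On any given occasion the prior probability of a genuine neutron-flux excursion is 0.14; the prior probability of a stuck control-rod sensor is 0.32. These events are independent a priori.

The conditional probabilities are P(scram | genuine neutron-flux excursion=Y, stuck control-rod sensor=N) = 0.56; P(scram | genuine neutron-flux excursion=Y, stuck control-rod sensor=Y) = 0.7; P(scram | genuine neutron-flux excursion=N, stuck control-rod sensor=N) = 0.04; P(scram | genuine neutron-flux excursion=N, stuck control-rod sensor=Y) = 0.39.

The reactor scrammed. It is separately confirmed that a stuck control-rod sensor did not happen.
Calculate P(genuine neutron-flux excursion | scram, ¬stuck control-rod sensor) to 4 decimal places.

Enumerate both values of genuine neutron-flux excursion and weight by the priors:
  P(scram | ¬stuck control-rod sensor) = 0.04*0.86 + 0.56*0.14
        = 0.034400 + 0.078400 = 0.112800
Keeping only the genuine neutron-flux excursion-present terms gives 0.078400, so
  P(genuine neutron-flux excursion | scram, ¬stuck control-rod sensor) = 0.078400 / 0.112800 ≈ 0.6950

P(genuine neutron-flux excursion | scram, ¬stuck control-rod sensor) ≈ 0.6950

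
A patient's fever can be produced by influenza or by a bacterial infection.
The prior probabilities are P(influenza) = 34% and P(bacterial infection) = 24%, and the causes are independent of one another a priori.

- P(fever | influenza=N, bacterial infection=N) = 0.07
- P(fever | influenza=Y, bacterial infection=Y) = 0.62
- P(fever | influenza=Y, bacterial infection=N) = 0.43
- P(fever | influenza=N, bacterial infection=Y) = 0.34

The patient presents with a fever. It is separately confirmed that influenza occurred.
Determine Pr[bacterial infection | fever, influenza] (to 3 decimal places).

Pr[bacterial infection | fever, influenza] ≈ 0.313

Enumerate both values of bacterial infection and weight by the priors:
  P(fever | influenza) = 0.43*0.76 + 0.62*0.24
        = 0.326800 + 0.148800 = 0.475600
The terms with bacterial infection present sum to 0.148800, so
  P(bacterial infection | fever, influenza) = 0.148800 / 0.475600 ≈ 0.313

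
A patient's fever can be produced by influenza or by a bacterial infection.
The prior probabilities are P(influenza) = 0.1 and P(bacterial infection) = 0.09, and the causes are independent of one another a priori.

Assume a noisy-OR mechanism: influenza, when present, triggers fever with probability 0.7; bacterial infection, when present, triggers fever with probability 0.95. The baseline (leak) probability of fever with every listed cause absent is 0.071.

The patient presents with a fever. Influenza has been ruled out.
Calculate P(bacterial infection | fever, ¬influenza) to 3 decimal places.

P(bacterial infection | fever, ¬influenza) ≈ 0.570

Under noisy-OR, P(fever | causes) = 1 − (1−0.071)·∏(1−qᵢ) over the active causes.
By total probability over both values of bacterial infection:
  P(fever | ¬influenza) = 0.071×0.91 + 0.95355×0.09
        = 0.064610 + 0.085819 = 0.150429
Keeping only the bacterial infection-present terms gives 0.085819, so
  P(bacterial infection | fever, ¬influenza) = 0.085819 / 0.150429 ≈ 0.570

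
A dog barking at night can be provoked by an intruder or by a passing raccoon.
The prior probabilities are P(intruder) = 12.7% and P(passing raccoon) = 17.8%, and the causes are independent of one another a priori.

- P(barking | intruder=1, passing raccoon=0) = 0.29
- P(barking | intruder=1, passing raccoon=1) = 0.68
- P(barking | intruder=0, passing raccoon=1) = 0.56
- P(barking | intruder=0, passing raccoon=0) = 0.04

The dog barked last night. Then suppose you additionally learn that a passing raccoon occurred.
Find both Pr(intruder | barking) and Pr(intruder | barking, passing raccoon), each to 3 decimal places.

Pr(intruder | barking) ≈ 0.283; Pr(intruder | barking, passing raccoon) ≈ 0.150

Sum P(barking|·) weighted by the priors over the 4 (intruder, passing raccoon) configurations:
  P(barking) = 0.04*0.873*0.822 + 0.56*0.873*0.178 + 0.29*0.127*0.822 + 0.68*0.127*0.178
        = 0.028704 + 0.087021 + 0.030274 + 0.015372 = 0.161371
Configurations with intruder contribute 0.045646, so
  P(intruder | barking) = 0.045646 / 0.161371 ≈ 0.283

Now condition on the additional information:
P(barking | passing raccoon) = 0.56×0.873 + 0.68×0.127 = 0.488880 + 0.086360 = 0.575240
Of this, 0.086360 comes from 0.68×0.127 (the intruder=true cases).
Hence the posterior is 0.086360/0.575240 ≈ 0.150.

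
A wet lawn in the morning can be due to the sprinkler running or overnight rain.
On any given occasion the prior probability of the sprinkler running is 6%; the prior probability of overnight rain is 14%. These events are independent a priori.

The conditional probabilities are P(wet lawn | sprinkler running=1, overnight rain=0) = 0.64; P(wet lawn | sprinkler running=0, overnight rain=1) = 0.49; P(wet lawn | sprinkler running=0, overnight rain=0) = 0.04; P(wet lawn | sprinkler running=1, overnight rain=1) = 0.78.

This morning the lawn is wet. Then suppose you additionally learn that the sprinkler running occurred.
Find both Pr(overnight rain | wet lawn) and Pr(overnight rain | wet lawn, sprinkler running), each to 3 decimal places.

Pr(overnight rain | wet lawn) ≈ 0.521; Pr(overnight rain | wet lawn, sprinkler running) ≈ 0.166

P(wet lawn) = 0.04·0.94·0.86 + 0.49·0.94·0.14 + 0.64·0.06·0.86 + 0.78·0.06·0.14 = 0.032336 + 0.064484 + 0.033024 + 0.006552 = 0.136396
Restricting to configurations with overnight rain present: 0.064484 + 0.006552 = 0.071036.
So P(overnight rain | wet lawn) = 0.071036/0.136396 ≈ 0.521.

Now also conditioning on sprinkler running=true:
P(wet lawn | sprinkler running) = 0.64·0.86 + 0.78·0.14 = 0.550400 + 0.109200 = 0.659600
Restricting to configurations with overnight rain present: 0.78·0.14 = 0.109200.
Hence the posterior is 0.109200/0.659600 ≈ 0.166.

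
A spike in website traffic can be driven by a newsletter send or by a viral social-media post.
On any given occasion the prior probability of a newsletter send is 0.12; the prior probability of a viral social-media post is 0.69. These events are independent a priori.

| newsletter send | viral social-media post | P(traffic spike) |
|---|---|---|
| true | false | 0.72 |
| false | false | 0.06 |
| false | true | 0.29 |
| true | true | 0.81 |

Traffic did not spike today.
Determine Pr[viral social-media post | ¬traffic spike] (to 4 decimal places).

Pr[viral social-media post | ¬traffic spike] ≈ 0.6261

Enumerate the 4 (newsletter send, viral social-media post) configurations and weight by the priors:
  P(¬traffic spike) = 0.94×0.88×0.31 + 0.71×0.88×0.69 + 0.28×0.12×0.31 + 0.19×0.12×0.69
        = 0.256432 + 0.431112 + 0.010416 + 0.015732 = 0.713692
The terms with viral social-media post present sum to 0.446844, so
  P(viral social-media post | ¬traffic spike) = 0.446844 / 0.713692 ≈ 0.6261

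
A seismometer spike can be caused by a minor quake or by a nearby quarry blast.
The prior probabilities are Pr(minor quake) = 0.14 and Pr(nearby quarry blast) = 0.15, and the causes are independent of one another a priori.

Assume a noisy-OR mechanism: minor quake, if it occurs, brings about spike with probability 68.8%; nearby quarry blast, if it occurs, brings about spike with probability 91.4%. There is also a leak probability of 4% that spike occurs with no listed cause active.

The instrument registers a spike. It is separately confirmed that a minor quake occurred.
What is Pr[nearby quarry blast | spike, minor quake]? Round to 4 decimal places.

Under noisy-OR, P(spike | causes) = 1 − (1−0.04)·∏(1−qᵢ) over the active causes.
By total probability over both values of nearby quarry blast:
  P(spike | minor quake) = 0.70048·0.85 + 0.974241·0.15
        = 0.595408 + 0.146136 = 0.741544
Keeping only the nearby quarry blast-present terms gives 0.146136, so
  P(nearby quarry blast | spike, minor quake) = 0.146136 / 0.741544 ≈ 0.1971

Pr[nearby quarry blast | spike, minor quake] ≈ 0.1971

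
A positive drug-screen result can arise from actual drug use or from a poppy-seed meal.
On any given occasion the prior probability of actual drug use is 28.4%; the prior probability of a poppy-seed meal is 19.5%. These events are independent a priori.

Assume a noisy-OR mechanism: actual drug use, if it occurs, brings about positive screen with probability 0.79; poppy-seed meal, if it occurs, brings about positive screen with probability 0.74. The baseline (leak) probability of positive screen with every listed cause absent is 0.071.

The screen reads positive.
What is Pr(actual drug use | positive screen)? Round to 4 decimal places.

Under noisy-OR, P(positive screen | causes) = 1 − (1−0.071)·∏(1−qᵢ) over the active causes.
P(positive screen) = 0.071×0.716×0.805 + 0.75846×0.716×0.195 + 0.80491×0.284×0.805 + 0.949277×0.284×0.195 = 0.040923 + 0.105896 + 0.184019 + 0.052571 = 0.383409
Restricting to configurations with actual drug use present: 0.184019 + 0.052571 = 0.236590.
P(actual drug use | positive screen) = 0.236590 / 0.383409 ≈ 0.6171

Pr(actual drug use | positive screen) ≈ 0.6171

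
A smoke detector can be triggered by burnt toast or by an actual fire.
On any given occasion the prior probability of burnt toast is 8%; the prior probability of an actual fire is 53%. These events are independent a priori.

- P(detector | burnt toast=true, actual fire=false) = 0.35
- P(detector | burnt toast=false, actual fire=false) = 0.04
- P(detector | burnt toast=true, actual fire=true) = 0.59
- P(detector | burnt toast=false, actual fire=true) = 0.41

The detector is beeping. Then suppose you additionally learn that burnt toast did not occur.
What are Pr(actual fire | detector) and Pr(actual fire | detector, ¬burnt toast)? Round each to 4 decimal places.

P(detector) = 0.04*0.92*0.47 + 0.41*0.92*0.53 + 0.35*0.08*0.47 + 0.59*0.08*0.53 = 0.017296 + 0.199916 + 0.013160 + 0.025016 = 0.255388
The actual fire-present share is 0.199916 + 0.025016 = 0.224932.
P(actual fire | detector) = 0.224932 / 0.255388 ≈ 0.8807

Now also conditioning on burnt toast≠true:
Enumerate both values of actual fire and weight by the priors:
  P(detector | ¬burnt toast) = 0.04*0.47 + 0.41*0.53
        = 0.018800 + 0.217300 = 0.236100
Keeping only the actual fire-present terms gives 0.217300, so
  P(actual fire | detector, ¬burnt toast) = 0.217300 / 0.236100 ≈ 0.9204
With burnt toast excluded, actual fire must carry more of the explanatory weight for the detector.

Pr(actual fire | detector) ≈ 0.8807; Pr(actual fire | detector, ¬burnt toast) ≈ 0.9204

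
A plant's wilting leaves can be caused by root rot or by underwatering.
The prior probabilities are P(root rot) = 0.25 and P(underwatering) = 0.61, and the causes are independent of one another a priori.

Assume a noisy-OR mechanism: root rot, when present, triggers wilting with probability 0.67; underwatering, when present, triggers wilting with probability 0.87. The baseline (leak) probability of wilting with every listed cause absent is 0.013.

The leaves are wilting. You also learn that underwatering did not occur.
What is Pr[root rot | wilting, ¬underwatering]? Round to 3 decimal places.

Pr[root rot | wilting, ¬underwatering] ≈ 0.945

Under noisy-OR, P(wilting | causes) = 1 − (1−0.013)·∏(1−qᵢ) over the active causes.
P(wilting | ¬underwatering) = 0.013·0.75 + 0.67429·0.25 = 0.009750 + 0.168572 = 0.178322
Restricting to configurations with root rot present: 0.67429·0.25 = 0.168572.
So P(root rot | wilting, ¬underwatering) = 0.168572/0.178322 ≈ 0.945.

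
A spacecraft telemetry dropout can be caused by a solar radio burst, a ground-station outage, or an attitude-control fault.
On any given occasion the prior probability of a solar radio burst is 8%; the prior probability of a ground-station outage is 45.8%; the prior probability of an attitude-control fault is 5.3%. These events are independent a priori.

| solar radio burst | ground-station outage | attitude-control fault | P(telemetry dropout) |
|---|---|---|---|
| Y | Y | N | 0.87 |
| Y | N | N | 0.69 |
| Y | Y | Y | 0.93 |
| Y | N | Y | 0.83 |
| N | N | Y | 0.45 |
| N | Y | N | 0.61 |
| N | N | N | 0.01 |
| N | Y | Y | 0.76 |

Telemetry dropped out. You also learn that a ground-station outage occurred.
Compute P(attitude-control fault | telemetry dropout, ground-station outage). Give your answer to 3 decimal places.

P(attitude-control fault | telemetry dropout, ground-station outage) ≈ 0.064

For the numerator, keep only attitude-control fault=true terms: 0.037058 + 0.003943 = 0.041001
Normalizer over all consistent configurations: 0.61×0.92×0.947 + 0.76×0.92×0.053 + 0.87×0.08×0.947 + 0.93×0.08×0.053 = 0.638368
Posterior = 0.041001 / 0.638368 ≈ 0.064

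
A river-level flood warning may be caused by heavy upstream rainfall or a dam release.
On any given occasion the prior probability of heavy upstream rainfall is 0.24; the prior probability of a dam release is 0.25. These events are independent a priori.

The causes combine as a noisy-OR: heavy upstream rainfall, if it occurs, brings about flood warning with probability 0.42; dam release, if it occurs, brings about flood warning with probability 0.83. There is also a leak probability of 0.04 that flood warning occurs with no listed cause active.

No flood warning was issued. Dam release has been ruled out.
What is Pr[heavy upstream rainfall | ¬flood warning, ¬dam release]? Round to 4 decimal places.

Pr[heavy upstream rainfall | ¬flood warning, ¬dam release] ≈ 0.1548

Under noisy-OR, P(flood warning | causes) = 1 − (1−0.04)·∏(1−qᵢ) over the active causes.
Sum P(¬flood warning|·) weighted by the priors over both values of heavy upstream rainfall:
  P(¬flood warning | ¬dam release) = 0.96·0.76 + 0.5568·0.24
        = 0.729600 + 0.133632 = 0.863232
The terms with heavy upstream rainfall present sum to 0.133632, so
  P(heavy upstream rainfall | ¬flood warning, ¬dam release) = 0.133632 / 0.863232 ≈ 0.1548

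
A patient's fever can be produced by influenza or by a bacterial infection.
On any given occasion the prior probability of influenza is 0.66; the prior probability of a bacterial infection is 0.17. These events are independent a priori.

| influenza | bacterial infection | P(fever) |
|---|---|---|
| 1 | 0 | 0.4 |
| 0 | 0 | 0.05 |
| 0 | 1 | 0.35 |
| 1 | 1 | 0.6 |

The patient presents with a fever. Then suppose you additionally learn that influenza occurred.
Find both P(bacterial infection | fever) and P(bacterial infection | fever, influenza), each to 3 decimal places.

P(bacterial infection | fever) ≈ 0.273; P(bacterial infection | fever, influenza) ≈ 0.235

P(fever) = 0.05·0.34·0.83 + 0.35·0.34·0.17 + 0.4·0.66·0.83 + 0.6·0.66·0.17 = 0.014110 + 0.020230 + 0.219120 + 0.067320 = 0.320780
The bacterial infection-present share is 0.020230 + 0.067320 = 0.087550.
So P(bacterial infection | fever) = 0.087550/0.320780 ≈ 0.273.

Now condition on the additional information:
By total probability over both values of bacterial infection:
  P(fever | influenza) = 0.4·0.83 + 0.6·0.17
        = 0.332000 + 0.102000 = 0.434000
Keeping only the bacterial infection-present terms gives 0.102000, so
  P(bacterial infection | fever, influenza) = 0.102000 / 0.434000 ≈ 0.235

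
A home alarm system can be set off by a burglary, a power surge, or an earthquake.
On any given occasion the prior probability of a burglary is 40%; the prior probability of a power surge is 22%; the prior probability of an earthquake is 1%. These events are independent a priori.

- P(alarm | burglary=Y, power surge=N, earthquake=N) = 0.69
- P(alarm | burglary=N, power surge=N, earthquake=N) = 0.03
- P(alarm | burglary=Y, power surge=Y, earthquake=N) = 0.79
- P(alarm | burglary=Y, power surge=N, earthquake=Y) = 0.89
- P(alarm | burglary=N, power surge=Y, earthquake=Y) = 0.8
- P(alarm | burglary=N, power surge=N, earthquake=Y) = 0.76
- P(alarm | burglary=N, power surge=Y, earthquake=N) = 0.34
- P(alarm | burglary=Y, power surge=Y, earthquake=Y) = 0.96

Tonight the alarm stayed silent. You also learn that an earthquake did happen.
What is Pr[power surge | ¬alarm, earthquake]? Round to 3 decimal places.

Pr[power surge | ¬alarm, earthquake] ≈ 0.169

For the numerator, keep only power surge=true terms: 0.026400 + 0.003520 = 0.029920
Normalizer over all consistent configurations: 0.24·0.6·0.78 + 0.2·0.6·0.22 + 0.11·0.4·0.78 + 0.04·0.4·0.22 = 0.176560
P(power surge | ¬alarm, earthquake) = 0.029920/0.176560 ≈ 0.169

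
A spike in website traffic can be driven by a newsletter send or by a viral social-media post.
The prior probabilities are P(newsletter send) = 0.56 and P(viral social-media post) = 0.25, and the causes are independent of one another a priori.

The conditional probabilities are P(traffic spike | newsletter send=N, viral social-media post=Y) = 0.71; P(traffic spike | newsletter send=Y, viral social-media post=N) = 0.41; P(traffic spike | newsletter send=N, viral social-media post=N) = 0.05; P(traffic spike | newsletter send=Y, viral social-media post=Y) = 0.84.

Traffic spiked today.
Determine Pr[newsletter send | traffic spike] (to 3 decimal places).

Enumerate the 4 (newsletter send, viral social-media post) configurations and weight by the priors:
  P(traffic spike) = 0.05·0.44·0.75 + 0.71·0.44·0.25 + 0.41·0.56·0.75 + 0.84·0.56·0.25
        = 0.016500 + 0.078100 + 0.172200 + 0.117600 = 0.384400
Configurations with newsletter send contribute 0.289800, so
  P(newsletter send | traffic spike) = 0.289800 / 0.384400 ≈ 0.754

Pr[newsletter send | traffic spike] ≈ 0.754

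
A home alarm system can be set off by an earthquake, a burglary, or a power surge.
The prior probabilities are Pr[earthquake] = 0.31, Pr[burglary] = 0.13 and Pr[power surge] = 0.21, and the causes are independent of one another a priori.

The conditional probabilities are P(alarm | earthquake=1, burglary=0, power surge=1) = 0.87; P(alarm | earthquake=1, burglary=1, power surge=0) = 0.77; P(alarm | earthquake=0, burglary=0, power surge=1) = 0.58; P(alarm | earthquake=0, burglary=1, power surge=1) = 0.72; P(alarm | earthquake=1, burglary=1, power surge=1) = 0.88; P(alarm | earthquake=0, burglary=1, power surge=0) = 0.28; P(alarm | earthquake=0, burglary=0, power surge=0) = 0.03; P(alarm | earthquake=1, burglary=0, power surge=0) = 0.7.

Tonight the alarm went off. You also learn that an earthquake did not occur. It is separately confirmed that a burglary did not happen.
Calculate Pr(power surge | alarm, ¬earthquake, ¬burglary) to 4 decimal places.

Numerator (weight on configurations with power surge): 0.58*0.21 = 0.121800
Denominator P(alarm | ¬earthquake, ¬burglary): 0.03*0.79 + 0.58*0.21 = 0.145500
Posterior = 0.121800 / 0.145500 ≈ 0.8371

Pr(power surge | alarm, ¬earthquake, ¬burglary) ≈ 0.8371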